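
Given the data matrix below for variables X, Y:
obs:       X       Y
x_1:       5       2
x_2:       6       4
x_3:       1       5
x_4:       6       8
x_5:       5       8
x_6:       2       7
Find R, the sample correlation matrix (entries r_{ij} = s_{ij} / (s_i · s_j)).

Step 1 — column means:
  mean(X) = (5 + 6 + 1 + 6 + 5 + 2) / 6 = 25/6 = 4.1667
  mean(Y) = (2 + 4 + 5 + 8 + 8 + 7) / 6 = 34/6 = 5.6667

Step 2 — sample variances and covariances s[i,j] = (1/(n-1)) · Σ_k (x_{k,i} - mean_i) · (x_{k,j} - mean_j), with n-1 = 5:
  s[X,X] = ((0.8333)·(0.8333) + (1.8333)·(1.8333) + (-3.1667)·(-3.1667) + (1.8333)·(1.8333) + (0.8333)·(0.8333) + (-2.1667)·(-2.1667)) / 5 = 22.8333/5 = 4.5667
  s[X,Y] = ((0.8333)·(-3.6667) + (1.8333)·(-1.6667) + (-3.1667)·(-0.6667) + (1.8333)·(2.3333) + (0.8333)·(2.3333) + (-2.1667)·(1.3333)) / 5 = -0.6667/5 = -0.1333
  s[Y,Y] = ((-3.6667)·(-3.6667) + (-1.6667)·(-1.6667) + (-0.6667)·(-0.6667) + (2.3333)·(2.3333) + (2.3333)·(2.3333) + (1.3333)·(1.3333)) / 5 = 29.3333/5 = 5.8667
  Sample standard deviations s_i = √(s[i,i]):
  s(X) = √(4.5667) = 2.137
  s(Y) = √(5.8667) = 2.4221

Step 3 — r_{ij} = s_{ij} / (s_i · s_j):
  r[X,X] = 1 (diagonal).
  r[X,Y] = -0.1333 / (2.137 · 2.4221) = -0.1333 / 5.176 = -0.0258
  r[Y,Y] = 1 (diagonal).

R is symmetric with unit diagonal. Assembling:

R = [[1, -0.0258],
 [-0.0258, 1]]


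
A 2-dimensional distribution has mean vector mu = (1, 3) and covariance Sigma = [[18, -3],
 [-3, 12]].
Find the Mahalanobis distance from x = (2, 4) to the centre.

Step 1 — centre the observation: (x - mu) = (1, 1).

Step 2 — invert Sigma. det(Sigma) = 18·12 - (-3)² = 207.
  Sigma^{-1} = (1/det) · [[d, -b], [-b, a]] = [[0.058, 0.0145],
 [0.0145, 0.087]].

Step 3 — form the quadratic (x - mu)^T · Sigma^{-1} · (x - mu):
  Sigma^{-1} · (x - mu) = (0.0725, 0.1014).
  (x - mu)^T · [Sigma^{-1} · (x - mu)] = (1)·(0.0725) + (1)·(0.1014) = 0.1739.

Step 4 — take square root: d = √(0.1739) ≈ 0.417.

d(x, mu) = √(0.1739) ≈ 0.417


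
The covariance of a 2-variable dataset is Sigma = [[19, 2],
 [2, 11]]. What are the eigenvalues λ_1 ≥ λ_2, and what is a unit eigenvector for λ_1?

Step 1 — characteristic polynomial of 2×2 Sigma:
  det(Sigma - λI) = λ² - trace · λ + det = 0.
  trace = 19 + 11 = 30, det = 19·11 - (2)² = 205.
Step 2 — discriminant:
  Δ = trace² - 4·det = 900 - 820 = 80.
Step 3 — eigenvalues:
  λ = (trace ± √Δ)/2 = (30 ± 8.9443)/2,
  λ_1 = 19.4721,  λ_2 = 10.5279.

Step 4 — unit eigenvector for λ_1: solve (Sigma - λ_1 I)v = 0. First row:
  (19 - 19.4721)·v_x + (2)·v_y = 0, i.e. (-0.4721)·v_x + (2)·v_y = 0,
  so v ∝ (b, λ_1 - a) = (2, 0.4721) = u.
  ||u|| = √((2)² + (0.4721)²) = √(4.2229) ≈ 2.055,
  v_1 = u/||u|| ≈ (0.9732, 0.2298) (||v_1|| = 1).

λ_1 = 19.4721,  λ_2 = 10.5279;  v_1 ≈ (0.9732, 0.2298)


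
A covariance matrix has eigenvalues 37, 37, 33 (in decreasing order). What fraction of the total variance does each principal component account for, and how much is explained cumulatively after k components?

Step 1 — total variance = trace(Sigma) = Σ λ_i = 37 + 37 + 33 = 107.

Step 2 — fraction explained by component i = λ_i / Σ λ:
  PC1: 37/107 = 0.3458
  PC2: 37/107 = 0.3458
  PC3: 33/107 = 0.3084

Step 3 — cumulative fraction after k components = (λ_1 + ... + λ_k) / Σ λ:
  k = 1: 37/107 = 0.3458
  k = 2: (37 + 37)/107 = 74/107 = 0.6916
  k = 3: (37 + 37 + 33)/107 = 107/107 = 1

Summary (fraction, with percent):

explained: PC1 0.3458 (34.58%), PC2 0.3458 (34.58%), PC3 0.3084 (30.84%);  cumulative: 0.3458, 0.6916, 1


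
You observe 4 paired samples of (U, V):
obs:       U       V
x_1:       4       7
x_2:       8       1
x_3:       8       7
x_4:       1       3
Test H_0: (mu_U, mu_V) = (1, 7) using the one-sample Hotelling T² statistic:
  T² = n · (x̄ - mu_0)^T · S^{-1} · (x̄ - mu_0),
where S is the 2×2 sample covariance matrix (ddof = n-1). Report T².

Step 1 — sample mean vector:
  mean(U) = (4 + 8 + 8 + 1) / 4 = 21/4 = 5.25
  mean(V) = (7 + 1 + 7 + 3) / 4 = 18/4 = 4.5
  x̄ = (5.25, 4.5),  deviation x̄ - mu_0 = (5.25, 4.5) - (1, 7) = (4.25, -2.5).

Step 2 — sample covariance matrix, S[i,j] = (1/(n-1)) · Σ_k (x_{k,i} - mean_i) · (x_{k,j} - mean_j), divisor n-1 = 3:
  S[U,U] = ((-1.25)·(-1.25) + (2.75)·(2.75) + (2.75)·(2.75) + (-4.25)·(-4.25)) / 3 = 34.75/3 = 11.5833
  S[U,V] = ((-1.25)·(2.5) + (2.75)·(-3.5) + (2.75)·(2.5) + (-4.25)·(-1.5)) / 3 = 0.5/3 = 0.1667
  S[V,V] = ((2.5)·(2.5) + (-3.5)·(-3.5) + (2.5)·(2.5) + (-1.5)·(-1.5)) / 3 = 27/3 = 9
  S = [[11.5833, 0.1667],
 [0.1667, 9]].

Step 3 — invert S. det(S) = 11.5833·9 - (0.1667)² = 104.2222.
  S^{-1} = (1/det) · [[d, -b], [-b, a]] = [[0.0864, -0.0016],
 [-0.0016, 0.1111]].

Step 4 — quadratic form (x̄ - mu_0)^T · S^{-1} · (x̄ - mu_0):
  S^{-1} · (x̄ - mu_0) = (0.371, -0.2846),
  (x̄ - mu_0)^T · [...] = (4.25)·(0.371) + (-2.5)·(-0.2846) = 2.2884.

Step 5 — scale by n: T² = 4 · 2.2884 = 9.1535.

T² ≈ 9.1535


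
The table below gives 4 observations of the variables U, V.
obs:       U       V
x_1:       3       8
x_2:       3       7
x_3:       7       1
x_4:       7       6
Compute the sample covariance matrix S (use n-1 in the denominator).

Step 1 — column means:
  mean(U) = (3 + 3 + 7 + 7) / 4 = 20/4 = 5
  mean(V) = (8 + 7 + 1 + 6) / 4 = 22/4 = 5.5

Step 2 — sample covariance S[i,j] = (1/(n-1)) · Σ_k (x_{k,i} - mean_i) · (x_{k,j} - mean_j), with n-1 = 3.
  S[U,U] = ((-2)·(-2) + (-2)·(-2) + (2)·(2) + (2)·(2)) / 3 = 16/3 = 5.3333
  S[U,V] = ((-2)·(2.5) + (-2)·(1.5) + (2)·(-4.5) + (2)·(0.5)) / 3 = -16/3 = -5.3333
  S[V,V] = ((2.5)·(2.5) + (1.5)·(1.5) + (-4.5)·(-4.5) + (0.5)·(0.5)) / 3 = 29/3 = 9.6667

S is symmetric (S[j,i] = S[i,j]). Assembling:

S = [[5.3333, -5.3333],
 [-5.3333, 9.6667]]


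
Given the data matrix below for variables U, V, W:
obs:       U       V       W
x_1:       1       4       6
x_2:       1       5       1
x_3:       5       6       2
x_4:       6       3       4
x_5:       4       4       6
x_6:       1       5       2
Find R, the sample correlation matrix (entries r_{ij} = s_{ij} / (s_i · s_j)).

Step 1 — column means:
  mean(U) = (1 + 1 + 5 + 6 + 4 + 1) / 6 = 18/6 = 3
  mean(V) = (4 + 5 + 6 + 3 + 4 + 5) / 6 = 27/6 = 4.5
  mean(W) = (6 + 1 + 2 + 4 + 6 + 2) / 6 = 21/6 = 3.5

Step 2 — sample variances and covariances s[i,j] = (1/(n-1)) · Σ_k (x_{k,i} - mean_i) · (x_{k,j} - mean_j), with n-1 = 5:
  s[U,U] = ((-2)·(-2) + (-2)·(-2) + (2)·(2) + (3)·(3) + (1)·(1) + (-2)·(-2)) / 5 = 26/5 = 5.2
  s[U,V] = ((-2)·(-0.5) + (-2)·(0.5) + (2)·(1.5) + (3)·(-1.5) + (1)·(-0.5) + (-2)·(0.5)) / 5 = -3/5 = -0.6
  s[U,W] = ((-2)·(2.5) + (-2)·(-2.5) + (2)·(-1.5) + (3)·(0.5) + (1)·(2.5) + (-2)·(-1.5)) / 5 = 4/5 = 0.8
  s[V,V] = ((-0.5)·(-0.5) + (0.5)·(0.5) + (1.5)·(1.5) + (-1.5)·(-1.5) + (-0.5)·(-0.5) + (0.5)·(0.5)) / 5 = 5.5/5 = 1.1
  s[V,W] = ((-0.5)·(2.5) + (0.5)·(-2.5) + (1.5)·(-1.5) + (-1.5)·(0.5) + (-0.5)·(2.5) + (0.5)·(-1.5)) / 5 = -7.5/5 = -1.5
  s[W,W] = ((2.5)·(2.5) + (-2.5)·(-2.5) + (-1.5)·(-1.5) + (0.5)·(0.5) + (2.5)·(2.5) + (-1.5)·(-1.5)) / 5 = 23.5/5 = 4.7
  Sample standard deviations s_i = √(s[i,i]):
  s(U) = √(5.2) = 2.2804
  s(V) = √(1.1) = 1.0488
  s(W) = √(4.7) = 2.1679

Step 3 — r_{ij} = s_{ij} / (s_i · s_j):
  r[U,U] = 1 (diagonal).
  r[U,V] = -0.6 / (2.2804 · 1.0488) = -0.6 / 2.3917 = -0.2509
  r[U,W] = 0.8 / (2.2804 · 2.1679) = 0.8 / 4.9437 = 0.1618
  r[V,V] = 1 (diagonal).
  r[V,W] = -1.5 / (1.0488 · 2.1679) = -1.5 / 2.2738 = -0.6597
  r[W,W] = 1 (diagonal).

R is symmetric with unit diagonal. Assembling:

R = [[1, -0.2509, 0.1618],
 [-0.2509, 1, -0.6597],
 [0.1618, -0.6597, 1]]


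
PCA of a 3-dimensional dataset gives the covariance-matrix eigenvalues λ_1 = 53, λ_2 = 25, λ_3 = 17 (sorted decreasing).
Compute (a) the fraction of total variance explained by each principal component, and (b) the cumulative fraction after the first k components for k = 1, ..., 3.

Step 1 — total variance = trace(Sigma) = Σ λ_i = 53 + 25 + 17 = 95.

Step 2 — fraction explained by component i = λ_i / Σ λ:
  PC1: 53/95 = 0.5579
  PC2: 25/95 = 0.2632
  PC3: 17/95 = 0.1789

Step 3 — cumulative fraction after k components = (λ_1 + ... + λ_k) / Σ λ:
  k = 1: 53/95 = 0.5579
  k = 2: (53 + 25)/95 = 78/95 = 0.8211
  k = 3: (53 + 25 + 17)/95 = 95/95 = 1

Summary (fraction, with percent):

explained: PC1 0.5579 (55.79%), PC2 0.2632 (26.32%), PC3 0.1789 (17.89%);  cumulative: 0.5579, 0.8211, 1


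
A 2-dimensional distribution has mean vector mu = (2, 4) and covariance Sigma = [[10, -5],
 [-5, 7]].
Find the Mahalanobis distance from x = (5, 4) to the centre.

Step 1 — centre the observation: (x - mu) = (3, 0).

Step 2 — invert Sigma. det(Sigma) = 10·7 - (-5)² = 45.
  Sigma^{-1} = (1/det) · [[d, -b], [-b, a]] = [[0.1556, 0.1111],
 [0.1111, 0.2222]].

Step 3 — form the quadratic (x - mu)^T · Sigma^{-1} · (x - mu):
  Sigma^{-1} · (x - mu) = (0.4667, 0.3333).
  (x - mu)^T · [Sigma^{-1} · (x - mu)] = (3)·(0.4667) + (0)·(0.3333) = 1.4.

Step 4 — take square root: d = √(1.4) ≈ 1.1832.

d(x, mu) = √(1.4) ≈ 1.1832


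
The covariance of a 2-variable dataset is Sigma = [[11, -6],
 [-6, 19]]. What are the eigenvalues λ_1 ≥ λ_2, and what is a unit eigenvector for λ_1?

Step 1 — characteristic polynomial of 2×2 Sigma:
  det(Sigma - λI) = λ² - trace · λ + det = 0.
  trace = 11 + 19 = 30, det = 11·19 - (-6)² = 173.
Step 2 — discriminant:
  Δ = trace² - 4·det = 900 - 692 = 208.
Step 3 — eigenvalues:
  λ = (trace ± √Δ)/2 = (30 ± 14.4222)/2,
  λ_1 = 22.2111,  λ_2 = 7.7889.

Step 4 — unit eigenvector for λ_1: solve (Sigma - λ_1 I)v = 0. First row:
  (11 - 22.2111)·v_x + (-6)·v_y = 0, i.e. (-11.2111)·v_x + (-6)·v_y = 0,
  so v ∝ (b, λ_1 - a) = (-6, 11.2111); multiply by -1 so the first entry is positive: u = (6, -11.2111).
  ||u|| = √((6)² + (-11.2111)²) = √(161.6888) ≈ 12.7157,
  v_1 = u/||u|| ≈ (0.4719, -0.8817) (||v_1|| = 1).

λ_1 = 22.2111,  λ_2 = 7.7889;  v_1 ≈ (0.4719, -0.8817)


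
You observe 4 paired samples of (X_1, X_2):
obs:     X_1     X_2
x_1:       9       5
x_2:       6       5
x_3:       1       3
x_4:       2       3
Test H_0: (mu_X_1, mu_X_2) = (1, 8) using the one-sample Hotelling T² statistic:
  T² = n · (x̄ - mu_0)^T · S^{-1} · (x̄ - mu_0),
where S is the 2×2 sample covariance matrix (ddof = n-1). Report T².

Step 1 — sample mean vector:
  mean(X_1) = (9 + 6 + 1 + 2) / 4 = 18/4 = 4.5
  mean(X_2) = (5 + 5 + 3 + 3) / 4 = 16/4 = 4
  x̄ = (4.5, 4),  deviation x̄ - mu_0 = (4.5, 4) - (1, 8) = (3.5, -4).

Step 2 — sample covariance matrix, S[i,j] = (1/(n-1)) · Σ_k (x_{k,i} - mean_i) · (x_{k,j} - mean_j), divisor n-1 = 3:
  S[X_1,X_1] = ((4.5)·(4.5) + (1.5)·(1.5) + (-3.5)·(-3.5) + (-2.5)·(-2.5)) / 3 = 41/3 = 13.6667
  S[X_1,X_2] = ((4.5)·(1) + (1.5)·(1) + (-3.5)·(-1) + (-2.5)·(-1)) / 3 = 12/3 = 4
  S[X_2,X_2] = ((1)·(1) + (1)·(1) + (-1)·(-1) + (-1)·(-1)) / 3 = 4/3 = 1.3333
  S = [[13.6667, 4],
 [4, 1.3333]].

Step 3 — invert S. det(S) = 13.6667·1.3333 - (4)² = 2.2222.
  S^{-1} = (1/det) · [[d, -b], [-b, a]] = [[0.6, -1.8],
 [-1.8, 6.15]].

Step 4 — quadratic form (x̄ - mu_0)^T · S^{-1} · (x̄ - mu_0):
  S^{-1} · (x̄ - mu_0) = (9.3, -30.9),
  (x̄ - mu_0)^T · [...] = (3.5)·(9.3) + (-4)·(-30.9) = 156.15.

Step 5 — scale by n: T² = 4 · 156.15 = 624.6.

T² ≈ 624.6


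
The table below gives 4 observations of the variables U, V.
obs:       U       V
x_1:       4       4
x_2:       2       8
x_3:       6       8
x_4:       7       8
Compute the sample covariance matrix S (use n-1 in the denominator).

Step 1 — column means:
  mean(U) = (4 + 2 + 6 + 7) / 4 = 19/4 = 4.75
  mean(V) = (4 + 8 + 8 + 8) / 4 = 28/4 = 7

Step 2 — sample covariance S[i,j] = (1/(n-1)) · Σ_k (x_{k,i} - mean_i) · (x_{k,j} - mean_j), with n-1 = 3.
  S[U,U] = ((-0.75)·(-0.75) + (-2.75)·(-2.75) + (1.25)·(1.25) + (2.25)·(2.25)) / 3 = 14.75/3 = 4.9167
  S[U,V] = ((-0.75)·(-3) + (-2.75)·(1) + (1.25)·(1) + (2.25)·(1)) / 3 = 3/3 = 1
  S[V,V] = ((-3)·(-3) + (1)·(1) + (1)·(1) + (1)·(1)) / 3 = 12/3 = 4

S is symmetric (S[j,i] = S[i,j]). Assembling:

S = [[4.9167, 1],
 [1, 4]]


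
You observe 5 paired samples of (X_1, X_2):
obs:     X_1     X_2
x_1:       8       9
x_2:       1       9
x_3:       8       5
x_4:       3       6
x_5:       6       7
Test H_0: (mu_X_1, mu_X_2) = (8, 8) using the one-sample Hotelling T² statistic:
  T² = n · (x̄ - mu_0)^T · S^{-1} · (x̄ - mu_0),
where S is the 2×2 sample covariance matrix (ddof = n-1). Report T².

Step 1 — sample mean vector:
  mean(X_1) = (8 + 1 + 8 + 3 + 6) / 5 = 26/5 = 5.2
  mean(X_2) = (9 + 9 + 5 + 6 + 7) / 5 = 36/5 = 7.2
  x̄ = (5.2, 7.2),  deviation x̄ - mu_0 = (5.2, 7.2) - (8, 8) = (-2.8, -0.8).

Step 2 — sample covariance matrix, S[i,j] = (1/(n-1)) · Σ_k (x_{k,i} - mean_i) · (x_{k,j} - mean_j), divisor n-1 = 4:
  S[X_1,X_1] = ((2.8)·(2.8) + (-4.2)·(-4.2) + (2.8)·(2.8) + (-2.2)·(-2.2) + (0.8)·(0.8)) / 4 = 38.8/4 = 9.7
  S[X_1,X_2] = ((2.8)·(1.8) + (-4.2)·(1.8) + (2.8)·(-2.2) + (-2.2)·(-1.2) + (0.8)·(-0.2)) / 4 = -6.2/4 = -1.55
  S[X_2,X_2] = ((1.8)·(1.8) + (1.8)·(1.8) + (-2.2)·(-2.2) + (-1.2)·(-1.2) + (-0.2)·(-0.2)) / 4 = 12.8/4 = 3.2
  S = [[9.7, -1.55],
 [-1.55, 3.2]].

Step 3 — invert S. det(S) = 9.7·3.2 - (-1.55)² = 28.6375.
  S^{-1} = (1/det) · [[d, -b], [-b, a]] = [[0.1117, 0.0541],
 [0.0541, 0.3387]].

Step 4 — quadratic form (x̄ - mu_0)^T · S^{-1} · (x̄ - mu_0):
  S^{-1} · (x̄ - mu_0) = (-0.3562, -0.4225),
  (x̄ - mu_0)^T · [...] = (-2.8)·(-0.3562) + (-0.8)·(-0.4225) = 1.3353.

Step 5 — scale by n: T² = 5 · 1.3353 = 6.6766.

T² ≈ 6.6766


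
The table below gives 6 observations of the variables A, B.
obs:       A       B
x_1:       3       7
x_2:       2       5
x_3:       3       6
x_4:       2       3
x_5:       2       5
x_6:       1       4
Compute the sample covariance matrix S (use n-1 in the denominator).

Step 1 — column means:
  mean(A) = (3 + 2 + 3 + 2 + 2 + 1) / 6 = 13/6 = 2.1667
  mean(B) = (7 + 5 + 6 + 3 + 5 + 4) / 6 = 30/6 = 5

Step 2 — sample covariance S[i,j] = (1/(n-1)) · Σ_k (x_{k,i} - mean_i) · (x_{k,j} - mean_j), with n-1 = 5.
  S[A,A] = ((0.8333)·(0.8333) + (-0.1667)·(-0.1667) + (0.8333)·(0.8333) + (-0.1667)·(-0.1667) + (-0.1667)·(-0.1667) + (-1.1667)·(-1.1667)) / 5 = 2.8333/5 = 0.5667
  S[A,B] = ((0.8333)·(2) + (-0.1667)·(0) + (0.8333)·(1) + (-0.1667)·(-2) + (-0.1667)·(0) + (-1.1667)·(-1)) / 5 = 4/5 = 0.8
  S[B,B] = ((2)·(2) + (0)·(0) + (1)·(1) + (-2)·(-2) + (0)·(0) + (-1)·(-1)) / 5 = 10/5 = 2

S is symmetric (S[j,i] = S[i,j]). Assembling:

S = [[0.5667, 0.8],
 [0.8, 2]]


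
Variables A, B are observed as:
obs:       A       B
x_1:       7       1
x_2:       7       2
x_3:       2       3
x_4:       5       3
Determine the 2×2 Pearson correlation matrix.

Step 1 — column means:
  mean(A) = (7 + 7 + 2 + 5) / 4 = 21/4 = 5.25
  mean(B) = (1 + 2 + 3 + 3) / 4 = 9/4 = 2.25

Step 2 — sample variances and covariances s[i,j] = (1/(n-1)) · Σ_k (x_{k,i} - mean_i) · (x_{k,j} - mean_j), with n-1 = 3:
  s[A,A] = ((1.75)·(1.75) + (1.75)·(1.75) + (-3.25)·(-3.25) + (-0.25)·(-0.25)) / 3 = 16.75/3 = 5.5833
  s[A,B] = ((1.75)·(-1.25) + (1.75)·(-0.25) + (-3.25)·(0.75) + (-0.25)·(0.75)) / 3 = -5.25/3 = -1.75
  s[B,B] = ((-1.25)·(-1.25) + (-0.25)·(-0.25) + (0.75)·(0.75) + (0.75)·(0.75)) / 3 = 2.75/3 = 0.9167
  Sample standard deviations s_i = √(s[i,i]):
  s(A) = √(5.5833) = 2.3629
  s(B) = √(0.9167) = 0.9574

Step 3 — r_{ij} = s_{ij} / (s_i · s_j):
  r[A,A] = 1 (diagonal).
  r[A,B] = -1.75 / (2.3629 · 0.9574) = -1.75 / 2.2623 = -0.7735
  r[B,B] = 1 (diagonal).

R is symmetric with unit diagonal. Assembling:

R = [[1, -0.7735],
 [-0.7735, 1]]


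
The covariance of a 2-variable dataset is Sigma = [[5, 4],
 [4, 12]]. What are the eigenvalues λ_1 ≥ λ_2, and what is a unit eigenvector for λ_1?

Step 1 — characteristic polynomial of 2×2 Sigma:
  det(Sigma - λI) = λ² - trace · λ + det = 0.
  trace = 5 + 12 = 17, det = 5·12 - (4)² = 44.
Step 2 — discriminant:
  Δ = trace² - 4·det = 289 - 176 = 113.
Step 3 — eigenvalues:
  λ = (trace ± √Δ)/2 = (17 ± 10.6301)/2,
  λ_1 = 13.8151,  λ_2 = 3.1849.

Step 4 — unit eigenvector for λ_1: solve (Sigma - λ_1 I)v = 0. First row:
  (5 - 13.8151)·v_x + (4)·v_y = 0, i.e. (-8.8151)·v_x + (4)·v_y = 0,
  so v ∝ (b, λ_1 - a) = (4, 8.8151) = u.
  ||u|| = √((4)² + (8.8151)²) = √(93.7055) ≈ 9.6802,
  v_1 = u/||u|| ≈ (0.4132, 0.9106) (||v_1|| = 1).

λ_1 = 13.8151,  λ_2 = 3.1849;  v_1 ≈ (0.4132, 0.9106)


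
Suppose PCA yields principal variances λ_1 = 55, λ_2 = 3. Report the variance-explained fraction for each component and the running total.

Step 1 — total variance = trace(Sigma) = Σ λ_i = 55 + 3 = 58.

Step 2 — fraction explained by component i = λ_i / Σ λ:
  PC1: 55/58 = 0.9483
  PC2: 3/58 = 0.0517

Step 3 — cumulative fraction after k components = (λ_1 + ... + λ_k) / Σ λ:
  k = 1: 55/58 = 0.9483
  k = 2: (55 + 3)/58 = 58/58 = 1

Summary (fraction, with percent):

explained: PC1 0.9483 (94.83%), PC2 0.0517 (5.17%);  cumulative: 0.9483, 1


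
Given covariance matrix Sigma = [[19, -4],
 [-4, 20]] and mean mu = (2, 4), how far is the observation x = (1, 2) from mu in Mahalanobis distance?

Step 1 — centre the observation: (x - mu) = (-1, -2).

Step 2 — invert Sigma. det(Sigma) = 19·20 - (-4)² = 364.
  Sigma^{-1} = (1/det) · [[d, -b], [-b, a]] = [[0.0549, 0.011],
 [0.011, 0.0522]].

Step 3 — form the quadratic (x - mu)^T · Sigma^{-1} · (x - mu):
  Sigma^{-1} · (x - mu) = (-0.0769, -0.1154).
  (x - mu)^T · [Sigma^{-1} · (x - mu)] = (-1)·(-0.0769) + (-2)·(-0.1154) = 0.3077.

Step 4 — take square root: d = √(0.3077) ≈ 0.5547.

d(x, mu) = √(0.3077) ≈ 0.5547


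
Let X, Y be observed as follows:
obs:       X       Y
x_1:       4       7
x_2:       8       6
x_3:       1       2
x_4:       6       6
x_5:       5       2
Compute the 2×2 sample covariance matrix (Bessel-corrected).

Step 1 — column means:
  mean(X) = (4 + 8 + 1 + 6 + 5) / 5 = 24/5 = 4.8
  mean(Y) = (7 + 6 + 2 + 6 + 2) / 5 = 23/5 = 4.6

Step 2 — sample covariance S[i,j] = (1/(n-1)) · Σ_k (x_{k,i} - mean_i) · (x_{k,j} - mean_j), with n-1 = 4.
  S[X,X] = ((-0.8)·(-0.8) + (3.2)·(3.2) + (-3.8)·(-3.8) + (1.2)·(1.2) + (0.2)·(0.2)) / 4 = 26.8/4 = 6.7
  S[X,Y] = ((-0.8)·(2.4) + (3.2)·(1.4) + (-3.8)·(-2.6) + (1.2)·(1.4) + (0.2)·(-2.6)) / 4 = 13.6/4 = 3.4
  S[Y,Y] = ((2.4)·(2.4) + (1.4)·(1.4) + (-2.6)·(-2.6) + (1.4)·(1.4) + (-2.6)·(-2.6)) / 4 = 23.2/4 = 5.8

S is symmetric (S[j,i] = S[i,j]). Assembling:

S = [[6.7, 3.4],
 [3.4, 5.8]]


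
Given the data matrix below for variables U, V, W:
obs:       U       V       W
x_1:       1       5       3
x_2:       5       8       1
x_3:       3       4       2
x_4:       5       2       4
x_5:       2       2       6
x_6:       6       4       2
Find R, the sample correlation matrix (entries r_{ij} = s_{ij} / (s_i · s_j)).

Step 1 — column means:
  mean(U) = (1 + 5 + 3 + 5 + 2 + 6) / 6 = 22/6 = 3.6667
  mean(V) = (5 + 8 + 4 + 2 + 2 + 4) / 6 = 25/6 = 4.1667
  mean(W) = (3 + 1 + 2 + 4 + 6 + 2) / 6 = 18/6 = 3

Step 2 — sample variances and covariances s[i,j] = (1/(n-1)) · Σ_k (x_{k,i} - mean_i) · (x_{k,j} - mean_j), with n-1 = 5:
  s[U,U] = ((-2.6667)·(-2.6667) + (1.3333)·(1.3333) + (-0.6667)·(-0.6667) + (1.3333)·(1.3333) + (-1.6667)·(-1.6667) + (2.3333)·(2.3333)) / 5 = 19.3333/5 = 3.8667
  s[U,V] = ((-2.6667)·(0.8333) + (1.3333)·(3.8333) + (-0.6667)·(-0.1667) + (1.3333)·(-2.1667) + (-1.6667)·(-2.1667) + (2.3333)·(-0.1667)) / 5 = 3.3333/5 = 0.6667
  s[U,W] = ((-2.6667)·(0) + (1.3333)·(-2) + (-0.6667)·(-1) + (1.3333)·(1) + (-1.6667)·(3) + (2.3333)·(-1)) / 5 = -8/5 = -1.6
  s[V,V] = ((0.8333)·(0.8333) + (3.8333)·(3.8333) + (-0.1667)·(-0.1667) + (-2.1667)·(-2.1667) + (-2.1667)·(-2.1667) + (-0.1667)·(-0.1667)) / 5 = 24.8333/5 = 4.9667
  s[V,W] = ((0.8333)·(0) + (3.8333)·(-2) + (-0.1667)·(-1) + (-2.1667)·(1) + (-2.1667)·(3) + (-0.1667)·(-1)) / 5 = -16/5 = -3.2
  s[W,W] = ((0)·(0) + (-2)·(-2) + (-1)·(-1) + (1)·(1) + (3)·(3) + (-1)·(-1)) / 5 = 16/5 = 3.2
  Sample standard deviations s_i = √(s[i,i]):
  s(U) = √(3.8667) = 1.9664
  s(V) = √(4.9667) = 2.2286
  s(W) = √(3.2) = 1.7889

Step 3 — r_{ij} = s_{ij} / (s_i · s_j):
  r[U,U] = 1 (diagonal).
  r[U,V] = 0.6667 / (1.9664 · 2.2286) = 0.6667 / 4.3823 = 0.1521
  r[U,W] = -1.6 / (1.9664 · 1.7889) = -1.6 / 3.5176 = -0.4549
  r[V,V] = 1 (diagonal).
  r[V,W] = -3.2 / (2.2286 · 1.7889) = -3.2 / 3.9866 = -0.8027
  r[W,W] = 1 (diagonal).

R is symmetric with unit diagonal. Assembling:

R = [[1, 0.1521, -0.4549],
 [0.1521, 1, -0.8027],
 [-0.4549, -0.8027, 1]]


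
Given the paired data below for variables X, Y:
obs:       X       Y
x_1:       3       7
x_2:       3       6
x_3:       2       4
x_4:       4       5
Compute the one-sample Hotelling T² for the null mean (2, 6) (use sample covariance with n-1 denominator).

Step 1 — sample mean vector:
  mean(X) = (3 + 3 + 2 + 4) / 4 = 12/4 = 3
  mean(Y) = (7 + 6 + 4 + 5) / 4 = 22/4 = 5.5
  x̄ = (3, 5.5),  deviation x̄ - mu_0 = (3, 5.5) - (2, 6) = (1, -0.5).

Step 2 — sample covariance matrix, S[i,j] = (1/(n-1)) · Σ_k (x_{k,i} - mean_i) · (x_{k,j} - mean_j), divisor n-1 = 3:
  S[X,X] = ((0)·(0) + (0)·(0) + (-1)·(-1) + (1)·(1)) / 3 = 2/3 = 0.6667
  S[X,Y] = ((0)·(1.5) + (0)·(0.5) + (-1)·(-1.5) + (1)·(-0.5)) / 3 = 1/3 = 0.3333
  S[Y,Y] = ((1.5)·(1.5) + (0.5)·(0.5) + (-1.5)·(-1.5) + (-0.5)·(-0.5)) / 3 = 5/3 = 1.6667
  S = [[0.6667, 0.3333],
 [0.3333, 1.6667]].

Step 3 — invert S. det(S) = 0.6667·1.6667 - (0.3333)² = 1.
  S^{-1} = (1/det) · [[d, -b], [-b, a]] = [[1.6667, -0.3333],
 [-0.3333, 0.6667]].

Step 4 — quadratic form (x̄ - mu_0)^T · S^{-1} · (x̄ - mu_0):
  S^{-1} · (x̄ - mu_0) = (1.8333, -0.6667),
  (x̄ - mu_0)^T · [...] = (1)·(1.8333) + (-0.5)·(-0.6667) = 2.1667.

Step 5 — scale by n: T² = 4 · 2.1667 = 8.6667.

T² ≈ 8.6667


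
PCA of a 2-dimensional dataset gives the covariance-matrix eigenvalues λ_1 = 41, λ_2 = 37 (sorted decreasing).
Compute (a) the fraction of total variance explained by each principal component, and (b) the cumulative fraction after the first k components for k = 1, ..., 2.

Step 1 — total variance = trace(Sigma) = Σ λ_i = 41 + 37 = 78.

Step 2 — fraction explained by component i = λ_i / Σ λ:
  PC1: 41/78 = 0.5256
  PC2: 37/78 = 0.4744

Step 3 — cumulative fraction after k components = (λ_1 + ... + λ_k) / Σ λ:
  k = 1: 41/78 = 0.5256
  k = 2: (41 + 37)/78 = 78/78 = 1

Summary (fraction, with percent):

explained: PC1 0.5256 (52.56%), PC2 0.4744 (47.44%);  cumulative: 0.5256, 1


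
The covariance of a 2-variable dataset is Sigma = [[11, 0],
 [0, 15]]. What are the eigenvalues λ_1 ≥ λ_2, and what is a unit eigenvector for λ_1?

Step 1 — characteristic polynomial of 2×2 Sigma:
  det(Sigma - λI) = λ² - trace · λ + det = 0.
  trace = 11 + 15 = 26, det = 11·15 - (0)² = 165.
Step 2 — discriminant:
  Δ = trace² - 4·det = 676 - 660 = 16.
Step 3 — eigenvalues:
  λ = (trace ± √Δ)/2 = (26 ± 4)/2,
  λ_1 = 15,  λ_2 = 11.

Step 4 — unit eigenvector for λ_1: Sigma is diagonal, so its eigenvectors are the coordinate axes. λ_1 = 15 is the diagonal entry on the second coordinate axis, hence
  v_1 = (0, 1) (||v_1|| = 1).

λ_1 = 15,  λ_2 = 11;  v_1 ≈ (0, 1)


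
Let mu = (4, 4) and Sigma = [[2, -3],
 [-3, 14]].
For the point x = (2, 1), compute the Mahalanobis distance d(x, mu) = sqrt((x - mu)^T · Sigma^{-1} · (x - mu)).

Step 1 — centre the observation: (x - mu) = (-2, -3).

Step 2 — invert Sigma. det(Sigma) = 2·14 - (-3)² = 19.
  Sigma^{-1} = (1/det) · [[d, -b], [-b, a]] = [[0.7368, 0.1579],
 [0.1579, 0.1053]].

Step 3 — form the quadratic (x - mu)^T · Sigma^{-1} · (x - mu):
  Sigma^{-1} · (x - mu) = (-1.9474, -0.6316).
  (x - mu)^T · [Sigma^{-1} · (x - mu)] = (-2)·(-1.9474) + (-3)·(-0.6316) = 5.7895.

Step 4 — take square root: d = √(5.7895) ≈ 2.4061.

d(x, mu) = √(5.7895) ≈ 2.4061


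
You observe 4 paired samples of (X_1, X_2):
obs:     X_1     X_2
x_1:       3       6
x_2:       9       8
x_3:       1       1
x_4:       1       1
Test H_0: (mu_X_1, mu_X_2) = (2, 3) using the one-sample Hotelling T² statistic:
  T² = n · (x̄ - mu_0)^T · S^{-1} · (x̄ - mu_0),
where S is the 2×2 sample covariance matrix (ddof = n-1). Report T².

Step 1 — sample mean vector:
  mean(X_1) = (3 + 9 + 1 + 1) / 4 = 14/4 = 3.5
  mean(X_2) = (6 + 8 + 1 + 1) / 4 = 16/4 = 4
  x̄ = (3.5, 4),  deviation x̄ - mu_0 = (3.5, 4) - (2, 3) = (1.5, 1).

Step 2 — sample covariance matrix, S[i,j] = (1/(n-1)) · Σ_k (x_{k,i} - mean_i) · (x_{k,j} - mean_j), divisor n-1 = 3:
  S[X_1,X_1] = ((-0.5)·(-0.5) + (5.5)·(5.5) + (-2.5)·(-2.5) + (-2.5)·(-2.5)) / 3 = 43/3 = 14.3333
  S[X_1,X_2] = ((-0.5)·(2) + (5.5)·(4) + (-2.5)·(-3) + (-2.5)·(-3)) / 3 = 36/3 = 12
  S[X_2,X_2] = ((2)·(2) + (4)·(4) + (-3)·(-3) + (-3)·(-3)) / 3 = 38/3 = 12.6667
  S = [[14.3333, 12],
 [12, 12.6667]].

Step 3 — invert S. det(S) = 14.3333·12.6667 - (12)² = 37.5556.
  S^{-1} = (1/det) · [[d, -b], [-b, a]] = [[0.3373, -0.3195],
 [-0.3195, 0.3817]].

Step 4 — quadratic form (x̄ - mu_0)^T · S^{-1} · (x̄ - mu_0):
  S^{-1} · (x̄ - mu_0) = (0.1864, -0.0976),
  (x̄ - mu_0)^T · [...] = (1.5)·(0.1864) + (1)·(-0.0976) = 0.182.

Step 5 — scale by n: T² = 4 · 0.182 = 0.7278.

T² ≈ 0.7278


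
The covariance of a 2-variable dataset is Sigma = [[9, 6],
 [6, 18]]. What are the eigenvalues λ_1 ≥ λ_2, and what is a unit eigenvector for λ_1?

Step 1 — characteristic polynomial of 2×2 Sigma:
  det(Sigma - λI) = λ² - trace · λ + det = 0.
  trace = 9 + 18 = 27, det = 9·18 - (6)² = 126.
Step 2 — discriminant:
  Δ = trace² - 4·det = 729 - 504 = 225.
Step 3 — eigenvalues:
  λ = (trace ± √Δ)/2 = (27 ± 15)/2,
  λ_1 = 21,  λ_2 = 6.

Step 4 — unit eigenvector for λ_1: solve (Sigma - λ_1 I)v = 0. First row:
  (9 - 21)·v_x + (6)·v_y = 0, i.e. (-12)·v_x + (6)·v_y = 0,
  so v ∝ (b, λ_1 - a) = (6, 12) = u.
  ||u|| = √((6)² + (12)²) = √(180) ≈ 13.4164,
  v_1 = u/||u|| ≈ (0.4472, 0.8944) (||v_1|| = 1).

λ_1 = 21,  λ_2 = 6;  v_1 ≈ (0.4472, 0.8944)


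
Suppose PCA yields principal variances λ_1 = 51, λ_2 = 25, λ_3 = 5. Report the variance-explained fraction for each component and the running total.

Step 1 — total variance = trace(Sigma) = Σ λ_i = 51 + 25 + 5 = 81.

Step 2 — fraction explained by component i = λ_i / Σ λ:
  PC1: 51/81 = 0.6296
  PC2: 25/81 = 0.3086
  PC3: 5/81 = 0.0617

Step 3 — cumulative fraction after k components = (λ_1 + ... + λ_k) / Σ λ:
  k = 1: 51/81 = 0.6296
  k = 2: (51 + 25)/81 = 76/81 = 0.9383
  k = 3: (51 + 25 + 5)/81 = 81/81 = 1

Summary (fraction, with percent):

explained: PC1 0.6296 (62.96%), PC2 0.3086 (30.86%), PC3 0.0617 (6.17%);  cumulative: 0.6296, 0.9383, 1


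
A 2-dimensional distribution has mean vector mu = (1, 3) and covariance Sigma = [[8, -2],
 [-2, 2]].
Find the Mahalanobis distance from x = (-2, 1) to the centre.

Step 1 — centre the observation: (x - mu) = (-3, -2).

Step 2 — invert Sigma. det(Sigma) = 8·2 - (-2)² = 12.
  Sigma^{-1} = (1/det) · [[d, -b], [-b, a]] = [[0.1667, 0.1667],
 [0.1667, 0.6667]].

Step 3 — form the quadratic (x - mu)^T · Sigma^{-1} · (x - mu):
  Sigma^{-1} · (x - mu) = (-0.8333, -1.8333).
  (x - mu)^T · [Sigma^{-1} · (x - mu)] = (-3)·(-0.8333) + (-2)·(-1.8333) = 6.1667.

Step 4 — take square root: d = √(6.1667) ≈ 2.4833.

d(x, mu) = √(6.1667) ≈ 2.4833


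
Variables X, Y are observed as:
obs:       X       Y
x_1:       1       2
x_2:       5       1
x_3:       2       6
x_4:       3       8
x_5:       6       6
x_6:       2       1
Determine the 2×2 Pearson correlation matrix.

Step 1 — column means:
  mean(X) = (1 + 5 + 2 + 3 + 6 + 2) / 6 = 19/6 = 3.1667
  mean(Y) = (2 + 1 + 6 + 8 + 6 + 1) / 6 = 24/6 = 4

Step 2 — sample variances and covariances s[i,j] = (1/(n-1)) · Σ_k (x_{k,i} - mean_i) · (x_{k,j} - mean_j), with n-1 = 5:
  s[X,X] = ((-2.1667)·(-2.1667) + (1.8333)·(1.8333) + (-1.1667)·(-1.1667) + (-0.1667)·(-0.1667) + (2.8333)·(2.8333) + (-1.1667)·(-1.1667)) / 5 = 18.8333/5 = 3.7667
  s[X,Y] = ((-2.1667)·(-2) + (1.8333)·(-3) + (-1.1667)·(2) + (-0.1667)·(4) + (2.8333)·(2) + (-1.1667)·(-3)) / 5 = 5/5 = 1
  s[Y,Y] = ((-2)·(-2) + (-3)·(-3) + (2)·(2) + (4)·(4) + (2)·(2) + (-3)·(-3)) / 5 = 46/5 = 9.2
  Sample standard deviations s_i = √(s[i,i]):
  s(X) = √(3.7667) = 1.9408
  s(Y) = √(9.2) = 3.0332

Step 3 — r_{ij} = s_{ij} / (s_i · s_j):
  r[X,X] = 1 (diagonal).
  r[X,Y] = 1 / (1.9408 · 3.0332) = 1 / 5.8867 = 0.1699
  r[Y,Y] = 1 (diagonal).

R is symmetric with unit diagonal. Assembling:

R = [[1, 0.1699],
 [0.1699, 1]]


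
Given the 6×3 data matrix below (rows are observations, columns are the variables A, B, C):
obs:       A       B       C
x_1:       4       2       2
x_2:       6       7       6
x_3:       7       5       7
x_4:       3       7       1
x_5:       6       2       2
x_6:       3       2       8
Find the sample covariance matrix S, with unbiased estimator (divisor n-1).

Step 1 — column means:
  mean(A) = (4 + 6 + 7 + 3 + 6 + 3) / 6 = 29/6 = 4.8333
  mean(B) = (2 + 7 + 5 + 7 + 2 + 2) / 6 = 25/6 = 4.1667
  mean(C) = (2 + 6 + 7 + 1 + 2 + 8) / 6 = 26/6 = 4.3333

Step 2 — sample covariance S[i,j] = (1/(n-1)) · Σ_k (x_{k,i} - mean_i) · (x_{k,j} - mean_j), with n-1 = 5.
  S[A,A] = ((-0.8333)·(-0.8333) + (1.1667)·(1.1667) + (2.1667)·(2.1667) + (-1.8333)·(-1.8333) + (1.1667)·(1.1667) + (-1.8333)·(-1.8333)) / 5 = 14.8333/5 = 2.9667
  S[A,B] = ((-0.8333)·(-2.1667) + (1.1667)·(2.8333) + (2.1667)·(0.8333) + (-1.8333)·(2.8333) + (1.1667)·(-2.1667) + (-1.8333)·(-2.1667)) / 5 = 3.1667/5 = 0.6333
  S[A,C] = ((-0.8333)·(-2.3333) + (1.1667)·(1.6667) + (2.1667)·(2.6667) + (-1.8333)·(-3.3333) + (1.1667)·(-2.3333) + (-1.8333)·(3.6667)) / 5 = 6.3333/5 = 1.2667
  S[B,B] = ((-2.1667)·(-2.1667) + (2.8333)·(2.8333) + (0.8333)·(0.8333) + (2.8333)·(2.8333) + (-2.1667)·(-2.1667) + (-2.1667)·(-2.1667)) / 5 = 30.8333/5 = 6.1667
  S[B,C] = ((-2.1667)·(-2.3333) + (2.8333)·(1.6667) + (0.8333)·(2.6667) + (2.8333)·(-3.3333) + (-2.1667)·(-2.3333) + (-2.1667)·(3.6667)) / 5 = -0.3333/5 = -0.0667
  S[C,C] = ((-2.3333)·(-2.3333) + (1.6667)·(1.6667) + (2.6667)·(2.6667) + (-3.3333)·(-3.3333) + (-2.3333)·(-2.3333) + (3.6667)·(3.6667)) / 5 = 45.3333/5 = 9.0667

S is symmetric (S[j,i] = S[i,j]). Assembling:

S = [[2.9667, 0.6333, 1.2667],
 [0.6333, 6.1667, -0.0667],
 [1.2667, -0.0667, 9.0667]]


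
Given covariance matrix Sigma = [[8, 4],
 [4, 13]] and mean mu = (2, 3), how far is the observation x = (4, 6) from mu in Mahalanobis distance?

Step 1 — centre the observation: (x - mu) = (2, 3).

Step 2 — invert Sigma. det(Sigma) = 8·13 - (4)² = 88.
  Sigma^{-1} = (1/det) · [[d, -b], [-b, a]] = [[0.1477, -0.0455],
 [-0.0455, 0.0909]].

Step 3 — form the quadratic (x - mu)^T · Sigma^{-1} · (x - mu):
  Sigma^{-1} · (x - mu) = (0.1591, 0.1818).
  (x - mu)^T · [Sigma^{-1} · (x - mu)] = (2)·(0.1591) + (3)·(0.1818) = 0.8636.

Step 4 — take square root: d = √(0.8636) ≈ 0.9293.

d(x, mu) = √(0.8636) ≈ 0.9293


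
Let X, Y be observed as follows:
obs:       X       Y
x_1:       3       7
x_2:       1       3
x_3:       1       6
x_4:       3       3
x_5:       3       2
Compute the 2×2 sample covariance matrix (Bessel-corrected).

Step 1 — column means:
  mean(X) = (3 + 1 + 1 + 3 + 3) / 5 = 11/5 = 2.2
  mean(Y) = (7 + 3 + 6 + 3 + 2) / 5 = 21/5 = 4.2

Step 2 — sample covariance S[i,j] = (1/(n-1)) · Σ_k (x_{k,i} - mean_i) · (x_{k,j} - mean_j), with n-1 = 4.
  S[X,X] = ((0.8)·(0.8) + (-1.2)·(-1.2) + (-1.2)·(-1.2) + (0.8)·(0.8) + (0.8)·(0.8)) / 4 = 4.8/4 = 1.2
  S[X,Y] = ((0.8)·(2.8) + (-1.2)·(-1.2) + (-1.2)·(1.8) + (0.8)·(-1.2) + (0.8)·(-2.2)) / 4 = -1.2/4 = -0.3
  S[Y,Y] = ((2.8)·(2.8) + (-1.2)·(-1.2) + (1.8)·(1.8) + (-1.2)·(-1.2) + (-2.2)·(-2.2)) / 4 = 18.8/4 = 4.7

S is symmetric (S[j,i] = S[i,j]). Assembling:

S = [[1.2, -0.3],
 [-0.3, 4.7]]


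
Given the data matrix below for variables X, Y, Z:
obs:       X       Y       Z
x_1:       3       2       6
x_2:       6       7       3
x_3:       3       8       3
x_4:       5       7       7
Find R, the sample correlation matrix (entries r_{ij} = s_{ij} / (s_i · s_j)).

Step 1 — column means:
  mean(X) = (3 + 6 + 3 + 5) / 4 = 17/4 = 4.25
  mean(Y) = (2 + 7 + 8 + 7) / 4 = 24/4 = 6
  mean(Z) = (6 + 3 + 3 + 7) / 4 = 19/4 = 4.75

Step 2 — sample variances and covariances s[i,j] = (1/(n-1)) · Σ_k (x_{k,i} - mean_i) · (x_{k,j} - mean_j), with n-1 = 3:
  s[X,X] = ((-1.25)·(-1.25) + (1.75)·(1.75) + (-1.25)·(-1.25) + (0.75)·(0.75)) / 3 = 6.75/3 = 2.25
  s[X,Y] = ((-1.25)·(-4) + (1.75)·(1) + (-1.25)·(2) + (0.75)·(1)) / 3 = 5/3 = 1.6667
  s[X,Z] = ((-1.25)·(1.25) + (1.75)·(-1.75) + (-1.25)·(-1.75) + (0.75)·(2.25)) / 3 = -0.75/3 = -0.25
  s[Y,Y] = ((-4)·(-4) + (1)·(1) + (2)·(2) + (1)·(1)) / 3 = 22/3 = 7.3333
  s[Y,Z] = ((-4)·(1.25) + (1)·(-1.75) + (2)·(-1.75) + (1)·(2.25)) / 3 = -8/3 = -2.6667
  s[Z,Z] = ((1.25)·(1.25) + (-1.75)·(-1.75) + (-1.75)·(-1.75) + (2.25)·(2.25)) / 3 = 12.75/3 = 4.25
  Sample standard deviations s_i = √(s[i,i]):
  s(X) = √(2.25) = 1.5
  s(Y) = √(7.3333) = 2.708
  s(Z) = √(4.25) = 2.0616

Step 3 — r_{ij} = s_{ij} / (s_i · s_j):
  r[X,X] = 1 (diagonal).
  r[X,Y] = 1.6667 / (1.5 · 2.708) = 1.6667 / 4.062 = 0.4103
  r[X,Z] = -0.25 / (1.5 · 2.0616) = -0.25 / 3.0923 = -0.0808
  r[Y,Y] = 1 (diagonal).
  r[Y,Z] = -2.6667 / (2.708 · 2.0616) = -2.6667 / 5.5827 = -0.4777
  r[Z,Z] = 1 (diagonal).

R is symmetric with unit diagonal. Assembling:

R = [[1, 0.4103, -0.0808],
 [0.4103, 1, -0.4777],
 [-0.0808, -0.4777, 1]]


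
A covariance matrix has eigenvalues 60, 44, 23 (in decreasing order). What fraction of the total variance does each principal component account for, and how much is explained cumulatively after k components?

Step 1 — total variance = trace(Sigma) = Σ λ_i = 60 + 44 + 23 = 127.

Step 2 — fraction explained by component i = λ_i / Σ λ:
  PC1: 60/127 = 0.4724
  PC2: 44/127 = 0.3465
  PC3: 23/127 = 0.1811

Step 3 — cumulative fraction after k components = (λ_1 + ... + λ_k) / Σ λ:
  k = 1: 60/127 = 0.4724
  k = 2: (60 + 44)/127 = 104/127 = 0.8189
  k = 3: (60 + 44 + 23)/127 = 127/127 = 1

Summary (fraction, with percent):

explained: PC1 0.4724 (47.24%), PC2 0.3465 (34.65%), PC3 0.1811 (18.11%);  cumulative: 0.4724, 0.8189, 1


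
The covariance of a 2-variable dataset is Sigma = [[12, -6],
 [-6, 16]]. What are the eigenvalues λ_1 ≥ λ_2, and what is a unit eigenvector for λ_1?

Step 1 — characteristic polynomial of 2×2 Sigma:
  det(Sigma - λI) = λ² - trace · λ + det = 0.
  trace = 12 + 16 = 28, det = 12·16 - (-6)² = 156.
Step 2 — discriminant:
  Δ = trace² - 4·det = 784 - 624 = 160.
Step 3 — eigenvalues:
  λ = (trace ± √Δ)/2 = (28 ± 12.6491)/2,
  λ_1 = 20.3246,  λ_2 = 7.6754.

Step 4 — unit eigenvector for λ_1: solve (Sigma - λ_1 I)v = 0. First row:
  (12 - 20.3246)·v_x + (-6)·v_y = 0, i.e. (-8.3246)·v_x + (-6)·v_y = 0,
  so v ∝ (b, λ_1 - a) = (-6, 8.3246); multiply by -1 so the first entry is positive: u = (6, -8.3246).
  ||u|| = √((6)² + (-8.3246)²) = √(105.2982) ≈ 10.2615,
  v_1 = u/||u|| ≈ (0.5847, -0.8112) (||v_1|| = 1).

λ_1 = 20.3246,  λ_2 = 7.6754;  v_1 ≈ (0.5847, -0.8112)


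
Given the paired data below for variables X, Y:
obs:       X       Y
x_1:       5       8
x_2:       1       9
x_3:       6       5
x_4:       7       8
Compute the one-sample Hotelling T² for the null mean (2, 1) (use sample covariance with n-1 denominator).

Step 1 — sample mean vector:
  mean(X) = (5 + 1 + 6 + 7) / 4 = 19/4 = 4.75
  mean(Y) = (8 + 9 + 5 + 8) / 4 = 30/4 = 7.5
  x̄ = (4.75, 7.5),  deviation x̄ - mu_0 = (4.75, 7.5) - (2, 1) = (2.75, 6.5).

Step 2 — sample covariance matrix, S[i,j] = (1/(n-1)) · Σ_k (x_{k,i} - mean_i) · (x_{k,j} - mean_j), divisor n-1 = 3:
  S[X,X] = ((0.25)·(0.25) + (-3.75)·(-3.75) + (1.25)·(1.25) + (2.25)·(2.25)) / 3 = 20.75/3 = 6.9167
  S[X,Y] = ((0.25)·(0.5) + (-3.75)·(1.5) + (1.25)·(-2.5) + (2.25)·(0.5)) / 3 = -7.5/3 = -2.5
  S[Y,Y] = ((0.5)·(0.5) + (1.5)·(1.5) + (-2.5)·(-2.5) + (0.5)·(0.5)) / 3 = 9/3 = 3
  S = [[6.9167, -2.5],
 [-2.5, 3]].

Step 3 — invert S. det(S) = 6.9167·3 - (-2.5)² = 14.5.
  S^{-1} = (1/det) · [[d, -b], [-b, a]] = [[0.2069, 0.1724],
 [0.1724, 0.477]].

Step 4 — quadratic form (x̄ - mu_0)^T · S^{-1} · (x̄ - mu_0):
  S^{-1} · (x̄ - mu_0) = (1.6897, 3.5747),
  (x̄ - mu_0)^T · [...] = (2.75)·(1.6897) + (6.5)·(3.5747) = 27.8822.

Step 5 — scale by n: T² = 4 · 27.8822 = 111.5287.

T² ≈ 111.5287


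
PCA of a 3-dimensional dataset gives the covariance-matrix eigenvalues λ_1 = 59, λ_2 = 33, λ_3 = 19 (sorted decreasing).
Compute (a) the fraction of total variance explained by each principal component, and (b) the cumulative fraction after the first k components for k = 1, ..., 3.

Step 1 — total variance = trace(Sigma) = Σ λ_i = 59 + 33 + 19 = 111.

Step 2 — fraction explained by component i = λ_i / Σ λ:
  PC1: 59/111 = 0.5315
  PC2: 33/111 = 0.2973
  PC3: 19/111 = 0.1712

Step 3 — cumulative fraction after k components = (λ_1 + ... + λ_k) / Σ λ:
  k = 1: 59/111 = 0.5315
  k = 2: (59 + 33)/111 = 92/111 = 0.8288
  k = 3: (59 + 33 + 19)/111 = 111/111 = 1

Summary (fraction, with percent):

explained: PC1 0.5315 (53.15%), PC2 0.2973 (29.73%), PC3 0.1712 (17.12%);  cumulative: 0.5315, 0.8288, 1


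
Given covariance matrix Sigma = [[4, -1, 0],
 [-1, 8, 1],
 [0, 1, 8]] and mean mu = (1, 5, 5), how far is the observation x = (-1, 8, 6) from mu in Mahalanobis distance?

Step 1 — centre the observation: (x - mu) = (-2, 3, 1).

Step 2 — invert Sigma (cofactor / det for 3×3, or solve directly):
  Sigma^{-1} = [[0.2582, 0.0328, -0.0041],
 [0.0328, 0.1311, -0.0164],
 [-0.0041, -0.0164, 0.127]].

Step 3 — form the quadratic (x - mu)^T · Sigma^{-1} · (x - mu):
  Sigma^{-1} · (x - mu) = (-0.4221, 0.3115, 0.0861).
  (x - mu)^T · [Sigma^{-1} · (x - mu)] = (-2)·(-0.4221) + (3)·(0.3115) + (1)·(0.0861) = 1.8648.

Step 4 — take square root: d = √(1.8648) ≈ 1.3656.

d(x, mu) = √(1.8648) ≈ 1.3656


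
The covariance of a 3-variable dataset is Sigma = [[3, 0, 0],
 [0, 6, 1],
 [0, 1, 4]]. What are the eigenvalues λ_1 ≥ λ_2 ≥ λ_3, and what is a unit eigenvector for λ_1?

Step 1 — characteristic polynomial p(λ) = det(λI - Sigma) = λ³ - tr·λ² + c_1·λ - det, where tr = trace, c_1 = sum of the principal 2×2 minors, det = det(Sigma):
  tr = 3 + 6 + 4 = 13,
  c_1 = (3·6 - (0)²) + (3·4 - (0)²) + (6·4 - (1)²) = 18 + 12 + 23 = 53,
  det = 3·(6·4 - (1)²) - (0)·((0)·4 - (1)·(0)) + (0)·((0)·(1) - 6·(0)) = 3·(23) - (0)·(0) + (0)·(0) = 69.
  So p(λ) = λ³ - 13λ² + 53λ - 69.
Step 2 — look for an integer root (rational root theorem: any rational root is an integer divisor of 69). Testing λ = 3:
  p(3) = 27 - 117 + 159 - 69 = 0  ✓
  Dividing out (λ - 3): p(λ) = (λ - 3)(λ² - 10λ + 23).
Step 3 — remaining eigenvalues from the quadratic λ² - 10λ + 23 = 0:
  Δ = 10² - 4·23 = 100 - 92 = 8,  λ = (10 ± √8)/2 = (10 ± 2.8284)/2 ≈ 6.4142 or 3.5858.
  Sorted: λ_1 = 6.4142,  λ_2 = 3.5858,  λ_3 = 3  (check: sum = 13 = tr ✓).

Step 4 — unit eigenvector for λ_1 ≈ 6.4142: v spans the null space of (Sigma - λ_1 I), whose rows are
  r_1 = (-3.4142, 0, 0),  r_2 = (0, -0.4142, 1),  r_3 = (0, 1, -2.4142).
  v is orthogonal to every row, so take v ∝ r_1 × r_2 = ((0)·(1) - (0)·(-0.4142), (0)·(0) - (-3.4142)·(1), (-3.4142)·(-0.4142) - (0)·(0)) ≈ (0, 3.4142, 1.4142).
  Let u = (0, 3.4142, 1.4142).
  ||u|| = √((0)² + (3.4142)² + (1.4142)²) = √(13.6569) ≈ 3.6955,  v_1 = u/||u|| ≈ (0, 0.9239, 0.3827) (||v_1|| = 1).

λ_1 = 6.4142,  λ_2 = 3.5858,  λ_3 = 3;  v_1 ≈ (0, 0.9239, 0.3827)


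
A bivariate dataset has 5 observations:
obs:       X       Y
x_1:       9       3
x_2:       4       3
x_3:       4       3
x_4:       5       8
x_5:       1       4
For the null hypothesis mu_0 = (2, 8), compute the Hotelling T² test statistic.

Step 1 — sample mean vector:
  mean(X) = (9 + 4 + 4 + 5 + 1) / 5 = 23/5 = 4.6
  mean(Y) = (3 + 3 + 3 + 8 + 4) / 5 = 21/5 = 4.2
  x̄ = (4.6, 4.2),  deviation x̄ - mu_0 = (4.6, 4.2) - (2, 8) = (2.6, -3.8).

Step 2 — sample covariance matrix, S[i,j] = (1/(n-1)) · Σ_k (x_{k,i} - mean_i) · (x_{k,j} - mean_j), divisor n-1 = 4:
  S[X,X] = ((4.4)·(4.4) + (-0.6)·(-0.6) + (-0.6)·(-0.6) + (0.4)·(0.4) + (-3.6)·(-3.6)) / 4 = 33.2/4 = 8.3
  S[X,Y] = ((4.4)·(-1.2) + (-0.6)·(-1.2) + (-0.6)·(-1.2) + (0.4)·(3.8) + (-3.6)·(-0.2)) / 4 = -1.6/4 = -0.4
  S[Y,Y] = ((-1.2)·(-1.2) + (-1.2)·(-1.2) + (-1.2)·(-1.2) + (3.8)·(3.8) + (-0.2)·(-0.2)) / 4 = 18.8/4 = 4.7
  S = [[8.3, -0.4],
 [-0.4, 4.7]].

Step 3 — invert S. det(S) = 8.3·4.7 - (-0.4)² = 38.85.
  S^{-1} = (1/det) · [[d, -b], [-b, a]] = [[0.121, 0.0103],
 [0.0103, 0.2136]].

Step 4 — quadratic form (x̄ - mu_0)^T · S^{-1} · (x̄ - mu_0):
  S^{-1} · (x̄ - mu_0) = (0.2754, -0.7851),
  (x̄ - mu_0)^T · [...] = (2.6)·(0.2754) + (-3.8)·(-0.7851) = 3.6994.

Step 5 — scale by n: T² = 5 · 3.6994 = 18.4968.

T² ≈ 18.4968
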